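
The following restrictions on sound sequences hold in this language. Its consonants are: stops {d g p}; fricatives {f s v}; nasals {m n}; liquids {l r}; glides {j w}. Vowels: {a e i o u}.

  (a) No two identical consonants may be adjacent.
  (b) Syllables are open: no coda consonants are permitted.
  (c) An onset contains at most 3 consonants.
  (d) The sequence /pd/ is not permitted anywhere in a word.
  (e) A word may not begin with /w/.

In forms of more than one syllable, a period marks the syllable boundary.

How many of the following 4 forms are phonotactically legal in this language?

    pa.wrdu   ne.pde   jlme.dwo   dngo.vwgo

pa.wrdu — σ1 onset /p/, coda /∅/ ok; σ2 onset /wrd/ (3C), coda /∅/ ok → phonotactically legal
ne.pde — violates constraint (d): contains banned sequence /pd/ → phonotactically illegal
jlme.dwo — σ1 onset /jlm/ (3C), coda /∅/ ok; σ2 onset /dw/ (2C), coda /∅/ ok → phonotactically legal
dngo.vwgo — σ1 onset /dng/ (3C), coda /∅/ ok; σ2 onset /vwg/ (3C), coda /∅/ ok → phonotactically legal
Phonotactically legal: pa.wrdu, jlme.dwo, dngo.vwgo → 3.

3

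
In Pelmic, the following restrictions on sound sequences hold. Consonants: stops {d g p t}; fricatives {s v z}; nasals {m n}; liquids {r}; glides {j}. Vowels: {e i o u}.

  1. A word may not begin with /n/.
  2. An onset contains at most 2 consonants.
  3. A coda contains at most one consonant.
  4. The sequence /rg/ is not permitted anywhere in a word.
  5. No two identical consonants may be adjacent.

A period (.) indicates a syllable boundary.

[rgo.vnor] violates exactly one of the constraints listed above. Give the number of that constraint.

4

[rgo.vnor]: contains banned sequence /rg/.
This is a violation of constraint 4: "The sequence /rg/ is not permitted anywhere in a word."
The remaining constraints (1, 2, 3, 5) are satisfied.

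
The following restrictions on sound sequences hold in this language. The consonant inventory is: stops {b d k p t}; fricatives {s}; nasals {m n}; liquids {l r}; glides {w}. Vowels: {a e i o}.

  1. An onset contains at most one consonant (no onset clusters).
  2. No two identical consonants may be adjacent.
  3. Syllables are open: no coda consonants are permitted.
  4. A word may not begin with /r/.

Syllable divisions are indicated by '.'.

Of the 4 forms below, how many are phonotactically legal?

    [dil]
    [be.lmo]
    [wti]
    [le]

1

[dil] — violates constraint 3: syllable 1 coda /l/ has 1 consonant (> 0) → phonotactically illegal
[be.lmo] — violates constraint 1: syllable 2 onset /lm/ has 2 consonants (> 1) → phonotactically illegal
[wti] — violates constraint 1: syllable 1 onset /wt/ has 2 consonants (> 1) → phonotactically illegal
[le] — σ1 onset /l/, coda /∅/ ok → phonotactically legal
Phonotactically legal: [le] → 1.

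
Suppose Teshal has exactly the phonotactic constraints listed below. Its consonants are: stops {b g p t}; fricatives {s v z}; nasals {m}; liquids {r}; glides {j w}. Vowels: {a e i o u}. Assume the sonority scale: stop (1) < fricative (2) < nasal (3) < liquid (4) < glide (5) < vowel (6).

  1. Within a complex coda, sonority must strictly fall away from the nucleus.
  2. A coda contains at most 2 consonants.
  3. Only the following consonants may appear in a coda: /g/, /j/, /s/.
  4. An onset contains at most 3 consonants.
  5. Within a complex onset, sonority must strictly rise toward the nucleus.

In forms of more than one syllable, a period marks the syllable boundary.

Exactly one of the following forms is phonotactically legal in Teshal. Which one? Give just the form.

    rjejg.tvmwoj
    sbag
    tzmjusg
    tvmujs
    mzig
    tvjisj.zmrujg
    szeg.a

tvmujs

rjejg.tvmwoj — violates constraint 4: syllable 2 onset /tvmw/ has 4 consonants (> 3) → phonotactically illegal
sbag — violates constraint 5: syllable 1 onset /sb/: /s/ (fricative, 2) → /b/ (stop, 1) does not rise → phonotactically illegal
tzmjusg — violates constraint 4: syllable 1 onset /tzmj/ has 4 consonants (> 3) → phonotactically illegal
tvmujs — σ1 onset /tvm/ (1→2→3 rises), coda /js/ (5→2 falls) ok → phonotactically legal
mzig — violates constraint 5: syllable 1 onset /mz/: /m/ (nasal, 3) → /z/ (fricative, 2) does not rise → phonotactically illegal
tvjisj.zmrujg — violates constraint 1: syllable 1 coda /sj/: /s/ (fricative, 2) → /j/ (glide, 5) does not fall → phonotactically illegal
szeg.a — violates constraint 5: syllable 1 onset /sz/: /s/ (fricative, 2) → /z/ (fricative, 2) does not rise → phonotactically illegal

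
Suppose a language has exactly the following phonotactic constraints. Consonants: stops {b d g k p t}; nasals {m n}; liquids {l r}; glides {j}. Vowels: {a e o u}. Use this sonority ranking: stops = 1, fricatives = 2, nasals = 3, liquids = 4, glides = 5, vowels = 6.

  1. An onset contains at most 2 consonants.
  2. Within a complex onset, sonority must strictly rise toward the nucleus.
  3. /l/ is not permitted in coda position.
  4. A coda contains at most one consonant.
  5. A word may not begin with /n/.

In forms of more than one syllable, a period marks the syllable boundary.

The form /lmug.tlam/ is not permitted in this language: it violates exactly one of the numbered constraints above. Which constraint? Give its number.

/lmug.tlam/: syllable 1 onset /lm/: /l/ (liquid, 4) → /m/ (nasal, 3) does not rise.
This is a violation of constraint 2: "Within a complex onset, sonority must strictly rise toward the nucleus."
The remaining constraints (1, 3, 4, 5) are satisfied.

2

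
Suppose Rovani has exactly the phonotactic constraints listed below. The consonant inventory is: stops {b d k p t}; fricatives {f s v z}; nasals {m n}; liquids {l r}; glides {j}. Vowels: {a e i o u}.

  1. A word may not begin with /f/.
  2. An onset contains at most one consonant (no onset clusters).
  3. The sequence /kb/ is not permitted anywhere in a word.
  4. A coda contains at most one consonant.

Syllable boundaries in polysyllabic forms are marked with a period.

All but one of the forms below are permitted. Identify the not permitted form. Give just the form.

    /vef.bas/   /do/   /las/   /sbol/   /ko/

/sbol/

/vef.bas/ — σ1 onset /v/, coda /f/ ok; σ2 onset /b/, coda /s/ ok → permitted
/do/ — σ1 onset /d/, coda /∅/ ok → permitted
/las/ — σ1 onset /l/, coda /s/ ok → permitted
/sbol/ — violates constraint 2: syllable 1 onset /sb/ has 2 consonants (> 1) → not permitted
/ko/ — σ1 onset /k/, coda /∅/ ok → permitted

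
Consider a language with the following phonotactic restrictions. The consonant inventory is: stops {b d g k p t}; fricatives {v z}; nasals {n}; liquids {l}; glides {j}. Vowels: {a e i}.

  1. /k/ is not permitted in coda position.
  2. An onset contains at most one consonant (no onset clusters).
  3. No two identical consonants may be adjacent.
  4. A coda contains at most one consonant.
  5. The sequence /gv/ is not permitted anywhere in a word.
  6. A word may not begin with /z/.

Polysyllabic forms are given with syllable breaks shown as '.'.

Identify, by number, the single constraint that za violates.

6

za: word begins with /z/.
This is a violation of constraint 6: "A word may not begin with /z/."
The remaining constraints (1, 2, 3, 4, 5) are satisfied.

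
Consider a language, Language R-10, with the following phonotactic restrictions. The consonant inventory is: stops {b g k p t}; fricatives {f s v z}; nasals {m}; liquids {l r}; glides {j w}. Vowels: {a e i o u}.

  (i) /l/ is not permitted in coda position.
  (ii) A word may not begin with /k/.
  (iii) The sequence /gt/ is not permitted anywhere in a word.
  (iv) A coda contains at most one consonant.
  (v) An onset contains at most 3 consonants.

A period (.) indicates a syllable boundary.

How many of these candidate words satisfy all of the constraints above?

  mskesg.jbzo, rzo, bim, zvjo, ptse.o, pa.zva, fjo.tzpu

mskesg.jbzo — violates constraint (iv): syllable 1 coda /sg/ has 2 consonants (> 1) → phonotactically illegal
rzo — σ1 onset /rz/ (2C), coda /∅/ ok → phonotactically legal
bim — σ1 onset /b/, coda /m/ ok → phonotactically legal
zvjo — σ1 onset /zvj/ (3C), coda /∅/ ok → phonotactically legal
ptse.o — σ1 onset /pts/ (3C), coda /∅/ ok; σ2 onset /∅/, coda /∅/ ok → phonotactically legal
pa.zva — σ1 onset /p/, coda /∅/ ok; σ2 onset /zv/ (2C), coda /∅/ ok → phonotactically legal
fjo.tzpu — σ1 onset /fj/ (2C), coda /∅/ ok; σ2 onset /tzp/ (3C), coda /∅/ ok → phonotactically legal
Phonotactically legal: rzo, bim, zvjo, ptse.o, pa.zva, fjo.tzpu → 6.

6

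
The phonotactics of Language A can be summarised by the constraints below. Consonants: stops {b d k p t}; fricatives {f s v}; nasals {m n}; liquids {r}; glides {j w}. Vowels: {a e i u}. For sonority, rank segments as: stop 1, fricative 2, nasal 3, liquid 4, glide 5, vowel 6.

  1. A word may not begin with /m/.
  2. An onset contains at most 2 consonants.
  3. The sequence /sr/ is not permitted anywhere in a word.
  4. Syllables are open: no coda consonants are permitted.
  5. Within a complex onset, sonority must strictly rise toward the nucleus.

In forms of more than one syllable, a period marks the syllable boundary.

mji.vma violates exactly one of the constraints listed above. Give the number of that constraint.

mji.vma: word begins with /m/.
This is a violation of constraint 1: "A word may not begin with /m/."
The remaining constraints (2, 3, 4, 5) are satisfied.

1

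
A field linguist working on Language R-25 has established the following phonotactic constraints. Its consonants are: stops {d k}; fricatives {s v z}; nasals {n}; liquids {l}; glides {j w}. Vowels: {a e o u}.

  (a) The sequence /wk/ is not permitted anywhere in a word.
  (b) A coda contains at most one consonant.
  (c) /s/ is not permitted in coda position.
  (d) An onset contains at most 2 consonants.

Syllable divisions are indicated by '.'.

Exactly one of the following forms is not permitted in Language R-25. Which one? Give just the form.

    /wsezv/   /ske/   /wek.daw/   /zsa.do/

/wsezv/

/wsezv/ — violates constraint (b): syllable 1 coda /zv/ has 2 consonants (> 1) → not permitted
/ske/ — σ1 onset /sk/ (2C), coda /∅/ ok → permitted
/wek.daw/ — σ1 onset /w/, coda /k/ ok; σ2 onset /d/, coda /w/ ok → permitted
/zsa.do/ — σ1 onset /zs/ (2C), coda /∅/ ok; σ2 onset /d/, coda /∅/ ok → permitted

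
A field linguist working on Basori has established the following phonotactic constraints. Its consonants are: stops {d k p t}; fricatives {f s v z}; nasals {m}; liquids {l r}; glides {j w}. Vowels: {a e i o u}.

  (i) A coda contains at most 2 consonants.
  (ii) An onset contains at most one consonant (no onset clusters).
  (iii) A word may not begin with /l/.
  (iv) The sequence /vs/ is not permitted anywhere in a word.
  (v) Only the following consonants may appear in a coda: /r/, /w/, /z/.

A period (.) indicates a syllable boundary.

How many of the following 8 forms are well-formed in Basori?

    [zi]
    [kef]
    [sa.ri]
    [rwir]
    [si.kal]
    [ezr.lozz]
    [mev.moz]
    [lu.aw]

3

[zi] — σ1 onset /z/, coda /∅/ ok → well-formed
[kef] — violates constraint (v): syllable 1 coda contains /f/, which is not a licensed coda consonant → ill-formed
[sa.ri] — σ1 onset /s/, coda /∅/ ok; σ2 onset /r/, coda /∅/ ok → well-formed
[rwir] — violates constraint (ii): syllable 1 onset /rw/ has 2 consonants (> 1) → ill-formed
[si.kal] — violates constraint (v): syllable 2 coda contains /l/, which is not a licensed coda consonant → ill-formed
[ezr.lozz] — σ1 onset /∅/, coda /zr/ (2C) ok; σ2 onset /l/, coda /zz/ (2C) ok → well-formed
[mev.moz] — violates constraint (v): syllable 1 coda contains /v/, which is not a licensed coda consonant → ill-formed
[lu.aw] — violates constraint (iii): word begins with /l/ → ill-formed
Well-formed: [zi], [sa.ri], [ezr.lozz] → 3.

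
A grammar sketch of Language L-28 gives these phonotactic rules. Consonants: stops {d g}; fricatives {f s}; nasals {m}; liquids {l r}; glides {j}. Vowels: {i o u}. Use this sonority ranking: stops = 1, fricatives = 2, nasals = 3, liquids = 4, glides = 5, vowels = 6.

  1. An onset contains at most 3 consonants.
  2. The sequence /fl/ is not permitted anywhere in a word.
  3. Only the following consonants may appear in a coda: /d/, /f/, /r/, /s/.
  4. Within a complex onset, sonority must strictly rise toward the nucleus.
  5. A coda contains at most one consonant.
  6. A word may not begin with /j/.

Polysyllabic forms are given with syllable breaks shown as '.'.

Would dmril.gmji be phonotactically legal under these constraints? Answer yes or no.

no

dmril.gmji — violates constraint 3: syllable 1 coda contains /l/, which is not a licensed coda consonant → phonotactically illegal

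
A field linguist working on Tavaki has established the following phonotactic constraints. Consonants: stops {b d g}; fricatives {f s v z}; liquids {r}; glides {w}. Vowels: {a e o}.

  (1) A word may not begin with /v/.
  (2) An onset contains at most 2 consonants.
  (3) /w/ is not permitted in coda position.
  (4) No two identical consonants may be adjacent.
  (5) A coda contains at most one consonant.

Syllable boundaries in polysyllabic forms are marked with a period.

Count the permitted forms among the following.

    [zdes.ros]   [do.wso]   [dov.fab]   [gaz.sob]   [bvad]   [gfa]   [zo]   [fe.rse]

[zdes.ros] — σ1 onset /zd/ (2C), coda /s/ ok; σ2 onset /r/, coda /s/ ok → permitted
[do.wso] — σ1 onset /d/, coda /∅/ ok; σ2 onset /ws/ (2C), coda /∅/ ok → permitted
[dov.fab] — σ1 onset /d/, coda /v/ ok; σ2 onset /f/, coda /b/ ok → permitted
[gaz.sob] — σ1 onset /g/, coda /z/ ok; σ2 onset /s/, coda /b/ ok → permitted
[bvad] — σ1 onset /bv/ (2C), coda /d/ ok → permitted
[gfa] — σ1 onset /gf/ (2C), coda /∅/ ok → permitted
[zo] — σ1 onset /z/, coda /∅/ ok → permitted
[fe.rse] — σ1 onset /f/, coda /∅/ ok; σ2 onset /rs/ (2C), coda /∅/ ok → permitted
Permitted: [zdes.ros], [do.wso], [dov.fab], [gaz.sob], [bvad], [gfa], [zo], [fe.rse] → 8.

8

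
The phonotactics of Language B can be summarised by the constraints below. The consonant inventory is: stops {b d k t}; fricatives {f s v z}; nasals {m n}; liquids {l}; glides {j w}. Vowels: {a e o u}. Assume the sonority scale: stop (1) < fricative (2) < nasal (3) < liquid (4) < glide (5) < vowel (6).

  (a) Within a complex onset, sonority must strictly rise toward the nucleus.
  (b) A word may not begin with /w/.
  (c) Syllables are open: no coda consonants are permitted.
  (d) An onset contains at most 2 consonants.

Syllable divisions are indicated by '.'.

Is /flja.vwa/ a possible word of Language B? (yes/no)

/flja.vwa/ — violates constraint (d): syllable 1 onset /flj/ has 3 consonants (> 2) → illicit

no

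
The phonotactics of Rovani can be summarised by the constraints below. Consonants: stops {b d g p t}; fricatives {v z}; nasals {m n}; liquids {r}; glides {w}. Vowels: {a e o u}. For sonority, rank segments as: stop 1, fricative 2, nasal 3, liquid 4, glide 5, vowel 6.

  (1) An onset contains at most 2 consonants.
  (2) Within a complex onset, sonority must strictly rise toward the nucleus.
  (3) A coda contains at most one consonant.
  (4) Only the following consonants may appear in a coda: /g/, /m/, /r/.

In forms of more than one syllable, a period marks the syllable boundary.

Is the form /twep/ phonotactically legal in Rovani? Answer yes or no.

no

/twep/ — violates constraint 4: syllable 1 coda contains /p/, which is not a licensed coda consonant → phonotactically illegal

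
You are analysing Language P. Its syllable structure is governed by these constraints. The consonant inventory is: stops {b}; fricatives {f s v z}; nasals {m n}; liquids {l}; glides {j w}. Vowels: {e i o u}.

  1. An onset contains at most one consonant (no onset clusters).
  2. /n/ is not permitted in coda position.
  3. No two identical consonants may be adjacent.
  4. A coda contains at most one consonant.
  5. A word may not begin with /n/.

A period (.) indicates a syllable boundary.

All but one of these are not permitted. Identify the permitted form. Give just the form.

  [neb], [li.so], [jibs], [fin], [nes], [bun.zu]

[neb] — violates constraint 5: word begins with /n/ → not permitted
[li.so] — σ1 onset /l/, coda /∅/ ok; σ2 onset /s/, coda /∅/ ok → permitted
[jibs] — violates constraint 4: syllable 1 coda /bs/ has 2 consonants (> 1) → not permitted
[fin] — violates constraint 2: syllable 1 coda contains /n/ → not permitted
[nes] — violates constraint 5: word begins with /n/ → not permitted
[bun.zu] — violates constraint 2: syllable 1 coda contains /n/ → not permitted

[li.so]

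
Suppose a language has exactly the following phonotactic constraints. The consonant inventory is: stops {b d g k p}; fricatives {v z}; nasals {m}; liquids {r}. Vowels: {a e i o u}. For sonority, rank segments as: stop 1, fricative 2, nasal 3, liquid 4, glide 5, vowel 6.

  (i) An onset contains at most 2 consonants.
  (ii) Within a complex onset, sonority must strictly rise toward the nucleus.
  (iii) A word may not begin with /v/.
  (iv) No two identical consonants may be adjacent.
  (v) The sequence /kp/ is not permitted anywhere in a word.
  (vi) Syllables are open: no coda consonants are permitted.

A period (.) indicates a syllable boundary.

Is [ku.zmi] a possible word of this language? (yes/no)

yes

[ku.zmi] — σ1 onset /k/, coda /∅/ ok; σ2 onset /zm/ (2→3 rises), coda /∅/ ok → licit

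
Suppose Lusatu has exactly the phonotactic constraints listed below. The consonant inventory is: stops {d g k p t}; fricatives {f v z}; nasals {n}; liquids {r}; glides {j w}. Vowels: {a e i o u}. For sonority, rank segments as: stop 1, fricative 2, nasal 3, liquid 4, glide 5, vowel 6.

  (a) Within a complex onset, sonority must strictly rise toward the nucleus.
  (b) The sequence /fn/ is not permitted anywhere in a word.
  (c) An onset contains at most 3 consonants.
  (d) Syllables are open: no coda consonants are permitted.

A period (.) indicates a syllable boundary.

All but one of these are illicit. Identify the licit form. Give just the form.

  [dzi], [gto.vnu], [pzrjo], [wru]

[dzi]

[dzi] — σ1 onset /dz/ (1→2 rises), coda /∅/ ok → licit
[gto.vnu] — violates constraint (a): syllable 1 onset /gt/: /g/ (stop, 1) → /t/ (stop, 1) does not rise → illicit
[pzrjo] — violates constraint (c): syllable 1 onset /pzrj/ has 4 consonants (> 3) → illicit
[wru] — violates constraint (a): syllable 1 onset /wr/: /w/ (glide, 5) → /r/ (liquid, 4) does not rise → illicit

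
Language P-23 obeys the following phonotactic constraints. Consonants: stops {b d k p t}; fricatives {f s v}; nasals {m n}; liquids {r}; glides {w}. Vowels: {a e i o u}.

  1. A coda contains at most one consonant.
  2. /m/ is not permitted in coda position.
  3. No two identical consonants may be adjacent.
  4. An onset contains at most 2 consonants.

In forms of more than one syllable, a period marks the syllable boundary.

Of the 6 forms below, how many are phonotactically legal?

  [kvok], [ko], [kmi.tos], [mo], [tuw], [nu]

6

[kvok] — σ1 onset /kv/ (2C), coda /k/ ok → phonotactically legal
[ko] — σ1 onset /k/, coda /∅/ ok → phonotactically legal
[kmi.tos] — σ1 onset /km/ (2C), coda /∅/ ok; σ2 onset /t/, coda /s/ ok → phonotactically legal
[mo] — σ1 onset /m/, coda /∅/ ok → phonotactically legal
[tuw] — σ1 onset /t/, coda /w/ ok → phonotactically legal
[nu] — σ1 onset /n/, coda /∅/ ok → phonotactically legal
Phonotactically legal: [kvok], [ko], [kmi.tos], [mo], [tuw], [nu] → 6.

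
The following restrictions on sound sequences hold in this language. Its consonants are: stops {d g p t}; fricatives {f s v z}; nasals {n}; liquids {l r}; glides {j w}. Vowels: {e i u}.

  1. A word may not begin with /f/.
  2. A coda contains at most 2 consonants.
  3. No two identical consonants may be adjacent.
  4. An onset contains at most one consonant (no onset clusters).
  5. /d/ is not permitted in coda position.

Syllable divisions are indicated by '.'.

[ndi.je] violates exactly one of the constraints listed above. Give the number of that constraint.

4

[ndi.je]: syllable 1 onset /nd/ has 2 consonants (> 1).
This is a violation of constraint 4: "An onset contains at most one consonant (no onset clusters)."
The remaining constraints (1, 2, 3, 5) are satisfied.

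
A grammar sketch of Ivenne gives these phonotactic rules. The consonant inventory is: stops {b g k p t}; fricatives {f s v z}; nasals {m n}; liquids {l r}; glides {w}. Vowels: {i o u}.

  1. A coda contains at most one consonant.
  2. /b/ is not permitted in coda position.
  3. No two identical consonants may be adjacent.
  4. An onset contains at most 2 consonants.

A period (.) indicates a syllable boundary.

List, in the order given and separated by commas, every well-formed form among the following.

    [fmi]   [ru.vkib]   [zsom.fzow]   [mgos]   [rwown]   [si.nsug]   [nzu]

[fmi], [zsom.fzow], [mgos], [si.nsug], [nzu]

[fmi] — σ1 onset /fm/ (2C), coda /∅/ ok → well-formed
[ru.vkib] — violates constraint 2: syllable 2 coda contains /b/ → ill-formed
[zsom.fzow] — σ1 onset /zs/ (2C), coda /m/ ok; σ2 onset /fz/ (2C), coda /w/ ok → well-formed
[mgos] — σ1 onset /mg/ (2C), coda /s/ ok → well-formed
[rwown] — violates constraint 1: syllable 1 coda /wn/ has 2 consonants (> 1) → ill-formed
[si.nsug] — σ1 onset /s/, coda /∅/ ok; σ2 onset /ns/ (2C), coda /g/ ok → well-formed
[nzu] — σ1 onset /nz/ (2C), coda /∅/ ok → well-formed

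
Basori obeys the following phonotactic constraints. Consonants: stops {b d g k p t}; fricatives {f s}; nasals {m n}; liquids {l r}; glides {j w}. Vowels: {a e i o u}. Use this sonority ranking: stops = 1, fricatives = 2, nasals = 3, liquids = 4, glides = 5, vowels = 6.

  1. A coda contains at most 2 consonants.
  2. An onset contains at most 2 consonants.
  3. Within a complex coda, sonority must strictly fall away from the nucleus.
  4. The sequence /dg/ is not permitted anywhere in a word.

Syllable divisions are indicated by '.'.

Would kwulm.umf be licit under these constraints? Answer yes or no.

yes

kwulm.umf — σ1 onset /kw/ (2C), coda /lm/ (4→3 falls) ok; σ2 onset /∅/, coda /mf/ (3→2 falls) ok → licit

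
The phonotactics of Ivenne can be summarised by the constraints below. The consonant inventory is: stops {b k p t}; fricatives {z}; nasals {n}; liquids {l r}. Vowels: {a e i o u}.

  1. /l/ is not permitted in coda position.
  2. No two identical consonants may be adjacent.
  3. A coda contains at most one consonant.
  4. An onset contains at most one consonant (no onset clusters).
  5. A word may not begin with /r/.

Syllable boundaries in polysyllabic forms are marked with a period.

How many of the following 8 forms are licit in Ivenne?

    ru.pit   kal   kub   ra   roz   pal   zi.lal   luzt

ru.pit — violates constraint 5: word begins with /r/ → illicit
kal — violates constraint 1: syllable 1 coda contains /l/ → illicit
kub — σ1 onset /k/, coda /b/ ok → licit
ra — violates constraint 5: word begins with /r/ → illicit
roz — violates constraint 5: word begins with /r/ → illicit
pal — violates constraint 1: syllable 1 coda contains /l/ → illicit
zi.lal — violates constraint 1: syllable 2 coda contains /l/ → illicit
luzt — violates constraint 3: syllable 1 coda /zt/ has 2 consonants (> 1) → illicit
Licit: kub → 1.

1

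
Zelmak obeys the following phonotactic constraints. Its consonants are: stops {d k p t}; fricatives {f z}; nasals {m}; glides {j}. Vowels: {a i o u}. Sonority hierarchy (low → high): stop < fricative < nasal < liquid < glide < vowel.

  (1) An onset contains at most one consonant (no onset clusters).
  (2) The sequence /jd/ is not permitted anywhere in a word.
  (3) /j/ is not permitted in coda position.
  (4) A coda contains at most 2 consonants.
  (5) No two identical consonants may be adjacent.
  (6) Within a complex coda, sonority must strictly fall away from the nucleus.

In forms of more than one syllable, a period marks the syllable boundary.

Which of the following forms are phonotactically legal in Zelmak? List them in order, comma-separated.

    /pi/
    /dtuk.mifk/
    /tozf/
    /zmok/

/pi/ — σ1 onset /p/, coda /∅/ ok → phonotactically legal
/dtuk.mifk/ — violates constraint 1: syllable 1 onset /dt/ has 2 consonants (> 1) → phonotactically illegal
/tozf/ — violates constraint 6: syllable 1 coda /zf/: /z/ (fricative, 2) → /f/ (fricative, 2) does not fall → phonotactically illegal
/zmok/ — violates constraint 1: syllable 1 onset /zm/ has 2 consonants (> 1) → phonotactically illegal

/pi/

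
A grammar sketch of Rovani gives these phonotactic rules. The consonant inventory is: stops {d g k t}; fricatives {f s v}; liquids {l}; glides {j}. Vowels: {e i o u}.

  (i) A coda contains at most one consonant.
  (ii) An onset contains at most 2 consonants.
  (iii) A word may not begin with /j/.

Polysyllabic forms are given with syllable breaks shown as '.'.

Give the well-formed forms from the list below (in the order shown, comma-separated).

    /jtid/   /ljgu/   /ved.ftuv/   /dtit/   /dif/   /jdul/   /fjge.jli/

/jtid/ — violates constraint (iii): word begins with /j/ → ill-formed
/ljgu/ — violates constraint (ii): syllable 1 onset /ljg/ has 3 consonants (> 2) → ill-formed
/ved.ftuv/ — σ1 onset /v/, coda /d/ ok; σ2 onset /ft/ (2C), coda /v/ ok → well-formed
/dtit/ — σ1 onset /dt/ (2C), coda /t/ ok → well-formed
/dif/ — σ1 onset /d/, coda /f/ ok → well-formed
/jdul/ — violates constraint (iii): word begins with /j/ → ill-formed
/fjge.jli/ — violates constraint (ii): syllable 1 onset /fjg/ has 3 consonants (> 2) → ill-formed

/ved.ftuv/, /dtit/, /dif/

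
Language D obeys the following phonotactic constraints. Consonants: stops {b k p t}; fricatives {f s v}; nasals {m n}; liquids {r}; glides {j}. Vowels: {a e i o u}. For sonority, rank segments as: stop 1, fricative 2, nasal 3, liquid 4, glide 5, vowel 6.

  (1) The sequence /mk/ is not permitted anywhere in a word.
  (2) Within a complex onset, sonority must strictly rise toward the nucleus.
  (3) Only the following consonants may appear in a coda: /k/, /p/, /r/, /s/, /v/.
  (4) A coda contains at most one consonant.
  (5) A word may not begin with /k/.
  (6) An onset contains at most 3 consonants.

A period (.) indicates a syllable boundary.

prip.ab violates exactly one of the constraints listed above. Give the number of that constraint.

prip.ab: syllable 2 coda contains /b/, which is not a licensed coda consonant.
This is a violation of constraint 3: "Only the following consonants may appear in a coda: /k/, /p/, /r/, /s/, /v/."
The remaining constraints (1, 2, 4, 5, 6) are satisfied.

3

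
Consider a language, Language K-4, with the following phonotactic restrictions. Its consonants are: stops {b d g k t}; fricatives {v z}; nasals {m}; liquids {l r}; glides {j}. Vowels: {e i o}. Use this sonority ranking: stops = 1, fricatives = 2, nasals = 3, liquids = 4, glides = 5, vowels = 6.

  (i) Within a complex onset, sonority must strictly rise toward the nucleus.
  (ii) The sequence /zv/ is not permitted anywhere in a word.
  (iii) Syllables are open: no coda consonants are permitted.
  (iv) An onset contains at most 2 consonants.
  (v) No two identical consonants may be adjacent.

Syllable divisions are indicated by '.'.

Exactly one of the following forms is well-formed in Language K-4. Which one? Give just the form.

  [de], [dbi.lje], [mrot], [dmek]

[de]

[de] — σ1 onset /d/, coda /∅/ ok → well-formed
[dbi.lje] — violates constraint (i): syllable 1 onset /db/: /d/ (stop, 1) → /b/ (stop, 1) does not rise → ill-formed
[mrot] — violates constraint (iii): syllable 1 coda /t/ has 1 consonant (> 0) → ill-formed
[dmek] — violates constraint (iii): syllable 1 coda /k/ has 1 consonant (> 0) → ill-formed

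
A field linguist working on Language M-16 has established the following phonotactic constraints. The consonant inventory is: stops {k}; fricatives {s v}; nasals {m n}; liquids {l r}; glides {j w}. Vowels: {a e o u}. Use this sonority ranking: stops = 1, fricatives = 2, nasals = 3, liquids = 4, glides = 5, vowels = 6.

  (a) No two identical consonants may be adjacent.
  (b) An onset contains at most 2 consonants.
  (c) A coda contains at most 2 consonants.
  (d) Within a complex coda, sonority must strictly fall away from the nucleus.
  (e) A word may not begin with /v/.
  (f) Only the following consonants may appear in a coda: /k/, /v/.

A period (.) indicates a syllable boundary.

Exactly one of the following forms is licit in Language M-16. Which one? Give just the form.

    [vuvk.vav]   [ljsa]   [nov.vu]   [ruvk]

[ruvk]

[vuvk.vav] — violates constraint (e): word begins with /v/ → illicit
[ljsa] — violates constraint (b): syllable 1 onset /ljs/ has 3 consonants (> 2) → illicit
[nov.vu] — violates constraint (a): adjacent identical consonants /vv/ → illicit
[ruvk] — σ1 onset /r/, coda /vk/ (2→1 falls) ok → licit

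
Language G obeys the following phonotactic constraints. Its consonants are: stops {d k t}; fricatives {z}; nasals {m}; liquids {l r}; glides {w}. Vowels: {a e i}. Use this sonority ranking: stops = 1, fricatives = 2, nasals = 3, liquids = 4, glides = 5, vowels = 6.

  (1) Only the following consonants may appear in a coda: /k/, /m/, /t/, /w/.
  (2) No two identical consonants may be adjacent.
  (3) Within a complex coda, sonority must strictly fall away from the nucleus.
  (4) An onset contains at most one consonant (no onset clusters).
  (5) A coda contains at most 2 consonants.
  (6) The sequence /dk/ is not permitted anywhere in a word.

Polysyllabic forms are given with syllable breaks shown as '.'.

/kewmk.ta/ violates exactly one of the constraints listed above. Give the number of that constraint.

/kewmk.ta/: syllable 1 coda /wmk/ has 3 consonants (> 2).
This is a violation of constraint 5: "A coda contains at most 2 consonants."
The remaining constraints (1, 2, 3, 4, 6) are satisfied.

5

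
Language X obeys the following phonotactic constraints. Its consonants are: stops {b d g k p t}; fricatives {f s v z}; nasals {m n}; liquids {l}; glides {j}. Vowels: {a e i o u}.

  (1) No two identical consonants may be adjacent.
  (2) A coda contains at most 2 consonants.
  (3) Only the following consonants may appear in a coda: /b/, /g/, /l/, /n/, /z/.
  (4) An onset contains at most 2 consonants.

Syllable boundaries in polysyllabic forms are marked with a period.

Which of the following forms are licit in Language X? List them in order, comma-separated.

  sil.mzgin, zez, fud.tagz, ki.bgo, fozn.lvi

sil.mzgin — violates constraint 4: syllable 2 onset /mzg/ has 3 consonants (> 2) → illicit
zez — σ1 onset /z/, coda /z/ ok → licit
fud.tagz — violates constraint 3: syllable 1 coda contains /d/, which is not a licensed coda consonant → illicit
ki.bgo — σ1 onset /k/, coda /∅/ ok; σ2 onset /bg/ (2C), coda /∅/ ok → licit
fozn.lvi — σ1 onset /f/, coda /zn/ (2C) ok; σ2 onset /lv/ (2C), coda /∅/ ok → licit

zez, ki.bgo, fozn.lvi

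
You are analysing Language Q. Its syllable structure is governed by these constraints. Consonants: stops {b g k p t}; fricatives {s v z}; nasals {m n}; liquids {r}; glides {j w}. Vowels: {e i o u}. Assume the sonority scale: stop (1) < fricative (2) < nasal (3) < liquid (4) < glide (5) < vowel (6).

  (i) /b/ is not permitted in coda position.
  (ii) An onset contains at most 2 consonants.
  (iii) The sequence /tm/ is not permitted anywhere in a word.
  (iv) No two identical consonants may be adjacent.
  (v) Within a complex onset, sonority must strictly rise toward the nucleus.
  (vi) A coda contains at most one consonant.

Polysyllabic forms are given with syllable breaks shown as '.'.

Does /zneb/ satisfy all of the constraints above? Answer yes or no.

/zneb/ — violates constraint (i): syllable 1 coda contains /b/ → phonotactically illegal

no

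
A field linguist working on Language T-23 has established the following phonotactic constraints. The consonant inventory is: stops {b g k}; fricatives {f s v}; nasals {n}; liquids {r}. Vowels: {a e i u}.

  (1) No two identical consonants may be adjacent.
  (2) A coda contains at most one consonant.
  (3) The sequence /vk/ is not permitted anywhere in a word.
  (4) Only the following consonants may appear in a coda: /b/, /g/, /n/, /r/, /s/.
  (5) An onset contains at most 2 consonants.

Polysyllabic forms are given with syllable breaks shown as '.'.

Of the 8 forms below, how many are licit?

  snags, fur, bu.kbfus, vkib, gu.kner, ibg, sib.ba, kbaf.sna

snags — violates constraint 2: syllable 1 coda /gs/ has 2 consonants (> 1) → illicit
fur — σ1 onset /f/, coda /r/ ok → licit
bu.kbfus — violates constraint 5: syllable 2 onset /kbf/ has 3 consonants (> 2) → illicit
vkib — violates constraint 3: contains banned sequence /vk/ → illicit
gu.kner — σ1 onset /g/, coda /∅/ ok; σ2 onset /kn/ (2C), coda /r/ ok → licit
ibg — violates constraint 2: syllable 1 coda /bg/ has 2 consonants (> 1) → illicit
sib.ba — violates constraint 1: adjacent identical consonants /bb/ → illicit
kbaf.sna — violates constraint 4: syllable 1 coda contains /f/, which is not a licensed coda consonant → illicit
Licit: fur, gu.kner → 2.

2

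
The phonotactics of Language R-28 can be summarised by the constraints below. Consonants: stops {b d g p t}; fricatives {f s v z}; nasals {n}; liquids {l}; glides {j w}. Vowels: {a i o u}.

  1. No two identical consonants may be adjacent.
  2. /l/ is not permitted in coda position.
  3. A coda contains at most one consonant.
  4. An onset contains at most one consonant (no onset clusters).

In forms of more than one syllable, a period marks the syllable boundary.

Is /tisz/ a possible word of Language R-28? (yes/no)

/tisz/ — violates constraint 3: syllable 1 coda /sz/ has 2 consonants (> 1) → phonotactically illegal

no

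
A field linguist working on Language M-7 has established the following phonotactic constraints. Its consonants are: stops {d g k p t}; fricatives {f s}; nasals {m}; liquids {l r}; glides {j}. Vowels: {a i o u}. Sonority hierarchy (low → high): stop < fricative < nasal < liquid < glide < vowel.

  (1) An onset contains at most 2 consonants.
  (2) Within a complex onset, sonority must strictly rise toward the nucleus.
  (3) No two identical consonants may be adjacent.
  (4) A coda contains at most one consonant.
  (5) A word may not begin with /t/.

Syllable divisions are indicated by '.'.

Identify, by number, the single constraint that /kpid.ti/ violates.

/kpid.ti/: syllable 1 onset /kp/: /k/ (stop, 1) → /p/ (stop, 1) does not rise.
This is a violation of constraint 2: "Within a complex onset, sonority must strictly rise toward the nucleus."
The remaining constraints (1, 3, 4, 5) are satisfied.

2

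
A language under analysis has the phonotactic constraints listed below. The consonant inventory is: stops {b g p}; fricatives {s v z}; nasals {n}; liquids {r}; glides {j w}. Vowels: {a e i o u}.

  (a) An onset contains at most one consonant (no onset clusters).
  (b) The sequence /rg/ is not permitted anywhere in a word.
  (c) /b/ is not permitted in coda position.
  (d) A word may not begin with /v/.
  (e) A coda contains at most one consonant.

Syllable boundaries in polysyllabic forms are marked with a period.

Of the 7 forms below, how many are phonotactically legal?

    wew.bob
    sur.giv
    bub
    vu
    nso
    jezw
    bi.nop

wew.bob — violates constraint (c): syllable 2 coda contains /b/ → phonotactically illegal
sur.giv — violates constraint (b): contains banned sequence /rg/ → phonotactically illegal
bub — violates constraint (c): syllable 1 coda contains /b/ → phonotactically illegal
vu — violates constraint (d): word begins with /v/ → phonotactically illegal
nso — violates constraint (a): syllable 1 onset /ns/ has 2 consonants (> 1) → phonotactically illegal
jezw — violates constraint (e): syllable 1 coda /zw/ has 2 consonants (> 1) → phonotactically illegal
bi.nop — σ1 onset /b/, coda /∅/ ok; σ2 onset /n/, coda /p/ ok → phonotactically legal
Phonotactically legal: bi.nop → 1.

1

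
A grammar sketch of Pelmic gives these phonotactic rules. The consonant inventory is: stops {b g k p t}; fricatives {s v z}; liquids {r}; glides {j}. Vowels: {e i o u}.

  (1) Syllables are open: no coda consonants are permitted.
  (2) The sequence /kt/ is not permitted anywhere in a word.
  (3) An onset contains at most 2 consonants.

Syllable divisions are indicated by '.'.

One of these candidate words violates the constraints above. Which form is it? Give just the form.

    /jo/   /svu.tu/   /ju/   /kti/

/jo/ — σ1 onset /j/, coda /∅/ ok → permitted
/svu.tu/ — σ1 onset /sv/ (2C), coda /∅/ ok; σ2 onset /t/, coda /∅/ ok → permitted
/ju/ — σ1 onset /j/, coda /∅/ ok → permitted
/kti/ — violates constraint 2: contains banned sequence /kt/ → not permitted

/kti/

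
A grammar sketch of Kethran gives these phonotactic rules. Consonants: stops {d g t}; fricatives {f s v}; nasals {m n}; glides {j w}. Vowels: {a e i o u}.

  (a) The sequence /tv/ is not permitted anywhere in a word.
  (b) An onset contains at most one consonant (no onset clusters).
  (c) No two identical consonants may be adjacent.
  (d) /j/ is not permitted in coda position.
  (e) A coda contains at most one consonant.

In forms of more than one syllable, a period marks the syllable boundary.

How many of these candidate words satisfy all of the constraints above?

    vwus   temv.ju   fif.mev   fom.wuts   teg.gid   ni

vwus — violates constraint (b): syllable 1 onset /vw/ has 2 consonants (> 1) → ill-formed
temv.ju — violates constraint (e): syllable 1 coda /mv/ has 2 consonants (> 1) → ill-formed
fif.mev — σ1 onset /f/, coda /f/ ok; σ2 onset /m/, coda /v/ ok → well-formed
fom.wuts — violates constraint (e): syllable 2 coda /ts/ has 2 consonants (> 1) → ill-formed
teg.gid — violates constraint (c): adjacent identical consonants /gg/ → ill-formed
ni — σ1 onset /n/, coda /∅/ ok → well-formed
Well-formed: fif.mev, ni → 2.

2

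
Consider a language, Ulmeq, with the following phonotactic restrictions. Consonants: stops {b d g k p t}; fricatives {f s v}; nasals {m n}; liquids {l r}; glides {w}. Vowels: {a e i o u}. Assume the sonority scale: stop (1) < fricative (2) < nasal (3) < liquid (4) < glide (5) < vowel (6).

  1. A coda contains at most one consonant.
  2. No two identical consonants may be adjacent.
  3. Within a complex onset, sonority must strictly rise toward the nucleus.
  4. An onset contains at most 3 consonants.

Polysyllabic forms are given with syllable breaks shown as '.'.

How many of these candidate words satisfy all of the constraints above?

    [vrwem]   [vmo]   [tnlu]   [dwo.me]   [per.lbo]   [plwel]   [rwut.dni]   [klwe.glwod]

7

[vrwem] — σ1 onset /vrw/ (2→4→5 rises), coda /m/ ok → well-formed
[vmo] — σ1 onset /vm/ (2→3 rises), coda /∅/ ok → well-formed
[tnlu] — σ1 onset /tnl/ (1→3→4 rises), coda /∅/ ok → well-formed
[dwo.me] — σ1 onset /dw/ (1→5 rises), coda /∅/ ok; σ2 onset /m/, coda /∅/ ok → well-formed
[per.lbo] — violates constraint 3: syllable 2 onset /lb/: /l/ (liquid, 4) → /b/ (stop, 1) does not rise → ill-formed
[plwel] — σ1 onset /plw/ (1→4→5 rises), coda /l/ ok → well-formed
[rwut.dni] — σ1 onset /rw/ (4→5 rises), coda /t/ ok; σ2 onset /dn/ (1→3 rises), coda /∅/ ok → well-formed
[klwe.glwod] — σ1 onset /klw/ (1→4→5 rises), coda /∅/ ok; σ2 onset /glw/ (1→4→5 rises), coda /d/ ok → well-formed
Well-formed: [vrwem], [vmo], [tnlu], [dwo.me], [plwel], [rwut.dni], [klwe.glwod] → 7.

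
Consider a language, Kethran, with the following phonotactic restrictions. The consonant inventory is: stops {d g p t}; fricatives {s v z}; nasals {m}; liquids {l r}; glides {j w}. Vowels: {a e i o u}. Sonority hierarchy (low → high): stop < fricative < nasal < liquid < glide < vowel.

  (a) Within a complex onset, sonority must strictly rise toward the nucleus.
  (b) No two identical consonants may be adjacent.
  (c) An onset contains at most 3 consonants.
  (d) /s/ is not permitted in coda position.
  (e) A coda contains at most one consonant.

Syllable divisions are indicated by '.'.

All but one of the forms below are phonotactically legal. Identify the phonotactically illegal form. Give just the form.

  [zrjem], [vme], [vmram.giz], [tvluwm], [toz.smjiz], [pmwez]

[tvluwm]

[zrjem] — σ1 onset /zrj/ (2→4→5 rises), coda /m/ ok → phonotactically legal
[vme] — σ1 onset /vm/ (2→3 rises), coda /∅/ ok → phonotactically legal
[vmram.giz] — σ1 onset /vmr/ (2→3→4 rises), coda /m/ ok; σ2 onset /g/, coda /z/ ok → phonotactically legal
[tvluwm] — violates constraint (e): syllable 1 coda /wm/ has 2 consonants (> 1) → phonotactically illegal
[toz.smjiz] — σ1 onset /t/, coda /z/ ok; σ2 onset /smj/ (2→3→5 rises), coda /z/ ok → phonotactically legal
[pmwez] — σ1 onset /pmw/ (1→3→5 rises), coda /z/ ok → phonotactically legal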